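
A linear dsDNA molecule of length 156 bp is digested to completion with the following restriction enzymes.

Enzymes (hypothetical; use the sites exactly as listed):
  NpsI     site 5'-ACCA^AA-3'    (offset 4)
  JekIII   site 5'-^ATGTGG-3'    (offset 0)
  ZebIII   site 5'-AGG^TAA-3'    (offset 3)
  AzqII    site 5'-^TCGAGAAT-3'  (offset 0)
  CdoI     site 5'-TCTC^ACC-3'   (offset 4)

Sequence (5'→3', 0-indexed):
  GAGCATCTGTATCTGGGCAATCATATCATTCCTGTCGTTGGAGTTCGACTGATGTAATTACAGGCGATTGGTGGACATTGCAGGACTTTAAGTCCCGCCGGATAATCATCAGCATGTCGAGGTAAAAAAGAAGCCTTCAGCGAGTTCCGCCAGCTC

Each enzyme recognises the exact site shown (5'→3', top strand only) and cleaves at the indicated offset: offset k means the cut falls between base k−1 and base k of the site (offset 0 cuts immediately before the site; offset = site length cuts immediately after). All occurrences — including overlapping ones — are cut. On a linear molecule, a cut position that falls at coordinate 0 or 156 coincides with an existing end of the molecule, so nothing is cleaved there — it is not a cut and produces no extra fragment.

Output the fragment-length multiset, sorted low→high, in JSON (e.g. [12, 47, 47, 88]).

Site scan:
  NpsI (ACCAAA, off=4): no sites
  JekIII (ATGTGG, off=0): no sites
  ZebIII AGGTAA/3: at [119] ⇒ [122]
  AzqII (TCGAGAAT, off=0): no sites
  CdoI (TCTCACC, off=4): no sites

All cut coordinates (distinct, sorted): [122]

Fragments:
  [0,122): 122 bp
  [122,156): 34 bp

[34,122]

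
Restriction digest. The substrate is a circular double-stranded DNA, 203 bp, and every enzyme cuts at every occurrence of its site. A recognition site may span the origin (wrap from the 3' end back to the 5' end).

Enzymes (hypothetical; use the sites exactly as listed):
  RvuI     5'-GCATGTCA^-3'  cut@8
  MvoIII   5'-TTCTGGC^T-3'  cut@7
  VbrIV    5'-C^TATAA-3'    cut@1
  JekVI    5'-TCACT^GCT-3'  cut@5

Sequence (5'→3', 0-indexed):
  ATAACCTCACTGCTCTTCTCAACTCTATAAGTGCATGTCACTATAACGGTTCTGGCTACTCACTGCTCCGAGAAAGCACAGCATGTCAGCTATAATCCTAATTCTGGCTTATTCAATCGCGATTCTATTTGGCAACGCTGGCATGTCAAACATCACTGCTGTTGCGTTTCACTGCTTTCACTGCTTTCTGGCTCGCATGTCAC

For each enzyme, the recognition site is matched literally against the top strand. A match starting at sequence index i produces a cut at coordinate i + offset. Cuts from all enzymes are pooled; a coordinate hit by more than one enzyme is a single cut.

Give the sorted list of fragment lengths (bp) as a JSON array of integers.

[1,2,8,9,9,10,10,12,14,15,15,16,18,24,40]

Per-enzyme occurrences:
  RvuI GCATGTCA/8: at [32, 80, 140, 194] ⇒ [40, 88, 148, 202]
  MvoIII TTCTGGCT/7: at [49, 101, 185] ⇒ [56, 108, 192]
  VbrIV CTATAA/1: at [24, 40, 89] ⇒ [25, 41, 90]
  JekVI TCACTGCT/5: at [6, 59, 152, 168, 177] ⇒ [11, 64, 157, 173, 182]

Pooled cuts: [11, 25, 40, 41, 56, 64, 88, 90, 108, 148, 157, 173, 182, 192, 202]

Fragments:
  11→25: 14 bp
  25→40: 15 bp
  40→41: 1 bp
  41→56: 15 bp
  56→64: 8 bp
  64→88: 24 bp
  88→90: 2 bp
  90→108: 18 bp
  108→148: 40 bp
  148→157: 9 bp
  157→173: 16 bp
  173→182: 9 bp
  182→192: 10 bp
  192→202: 10 bp
  202→11 (wrap): 203-202+11 = 12 bp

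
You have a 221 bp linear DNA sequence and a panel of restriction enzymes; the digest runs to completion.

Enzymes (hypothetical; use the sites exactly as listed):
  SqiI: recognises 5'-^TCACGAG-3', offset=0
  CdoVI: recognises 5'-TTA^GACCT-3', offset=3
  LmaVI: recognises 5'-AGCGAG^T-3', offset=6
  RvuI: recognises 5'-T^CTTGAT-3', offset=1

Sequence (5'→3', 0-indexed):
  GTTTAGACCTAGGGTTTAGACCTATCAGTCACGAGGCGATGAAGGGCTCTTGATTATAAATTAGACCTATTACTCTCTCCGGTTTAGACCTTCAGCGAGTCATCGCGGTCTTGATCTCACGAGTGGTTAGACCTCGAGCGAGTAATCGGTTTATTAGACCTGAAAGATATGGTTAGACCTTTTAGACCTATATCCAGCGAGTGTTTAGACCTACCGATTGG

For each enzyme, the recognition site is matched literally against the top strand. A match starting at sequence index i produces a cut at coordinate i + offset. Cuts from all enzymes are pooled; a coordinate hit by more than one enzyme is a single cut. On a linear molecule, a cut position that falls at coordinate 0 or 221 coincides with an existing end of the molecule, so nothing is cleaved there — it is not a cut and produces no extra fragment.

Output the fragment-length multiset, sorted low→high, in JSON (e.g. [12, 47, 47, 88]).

Site scan:
  SqiI TCACGAG/0: at [28, 116] ⇒ [28, 116]
  CdoVI TTAGACCT/3: at [2, 15, 60, 83, 126, 153, 172, 181, 204] ⇒ [5, 18, 63, 86, 129, 156, 175, 184, 207]
  LmaVI AGCGAGT/6: at [93, 136, 195] ⇒ [99, 142, 201]
  RvuI TCTTGAT/1: at [47, 108] ⇒ [48, 109]

Pooled cuts: [5, 18, 28, 48, 63, 86, 99, 109, 116, 129, 142, 156, 175, 184, 201, 207]

Fragment lengths:
  [0,5): 5 bp
  [5,18): 13 bp
  [18,28): 10 bp
  [28,48): 20 bp
  [48,63): 15 bp
  [63,86): 23 bp
  [86,99): 13 bp
  [99,109): 10 bp
  [109,116): 7 bp
  [116,129): 13 bp
  [129,142): 13 bp
  [142,156): 14 bp
  [156,175): 19 bp
  [175,184): 9 bp
  [184,201): 17 bp
  [201,207): 6 bp
  [207,221): 14 bp

[5,6,7,9,10,10,13,13,13,13,14,14,15,17,19,20,23]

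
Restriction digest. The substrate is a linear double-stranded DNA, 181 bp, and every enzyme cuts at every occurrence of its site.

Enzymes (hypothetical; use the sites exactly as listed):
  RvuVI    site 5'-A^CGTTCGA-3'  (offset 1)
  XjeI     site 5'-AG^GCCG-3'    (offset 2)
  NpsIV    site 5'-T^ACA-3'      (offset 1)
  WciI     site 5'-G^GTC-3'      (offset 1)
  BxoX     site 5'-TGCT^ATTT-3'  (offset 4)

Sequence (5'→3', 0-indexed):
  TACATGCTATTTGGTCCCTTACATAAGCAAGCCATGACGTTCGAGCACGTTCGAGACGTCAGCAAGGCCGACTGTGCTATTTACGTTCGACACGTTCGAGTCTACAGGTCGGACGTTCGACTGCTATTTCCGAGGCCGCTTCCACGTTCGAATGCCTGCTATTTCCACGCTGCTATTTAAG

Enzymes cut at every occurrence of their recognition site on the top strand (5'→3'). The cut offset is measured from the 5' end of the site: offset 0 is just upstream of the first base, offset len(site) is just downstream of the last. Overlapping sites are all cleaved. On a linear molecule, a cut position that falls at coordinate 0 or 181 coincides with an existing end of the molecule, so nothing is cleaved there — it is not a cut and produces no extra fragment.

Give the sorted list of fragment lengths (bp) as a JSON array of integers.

[1,4,5,5,6,7,7,7,9,9,10,10,11,12,12,14,16,17,19]

Per-enzyme occurrences:
  RvuVI (ACGTTCGA, off=1): starts [36, 46, 82, 91, 112, 143] → cuts [37, 47, 83, 92, 113, 144]
  XjeI (AGGCCG, off=2): starts [64, 132] → cuts [66, 134]
  NpsIV (TACA, off=1): starts [0, 19, 102] → cuts [1, 20, 103]
  WciI (GGTC, off=1): starts [12, 106] → cuts [13, 107]
  BxoX (TGCTATTT, off=4): starts [4, 74, 121, 156, 170] → cuts [8, 78, 125, 160, 174]

Pooled cuts: [1, 8, 13, 20, 37, 47, 66, 78, 83, 92, 103, 107, 113, 125, 134, 144, 160, 174]

Fragments:
  [0,1): 1 bp
  [1,8): 7 bp
  [8,13): 5 bp
  [13,20): 7 bp
  [20,37): 17 bp
  [37,47): 10 bp
  [47,66): 19 bp
  [66,78): 12 bp
  [78,83): 5 bp
  [83,92): 9 bp
  [92,103): 11 bp
  [103,107): 4 bp
  [107,113): 6 bp
  [113,125): 12 bp
  [125,134): 9 bp
  [134,144): 10 bp
  [144,160): 16 bp
  [160,174): 14 bp
  [174,181): 7 bp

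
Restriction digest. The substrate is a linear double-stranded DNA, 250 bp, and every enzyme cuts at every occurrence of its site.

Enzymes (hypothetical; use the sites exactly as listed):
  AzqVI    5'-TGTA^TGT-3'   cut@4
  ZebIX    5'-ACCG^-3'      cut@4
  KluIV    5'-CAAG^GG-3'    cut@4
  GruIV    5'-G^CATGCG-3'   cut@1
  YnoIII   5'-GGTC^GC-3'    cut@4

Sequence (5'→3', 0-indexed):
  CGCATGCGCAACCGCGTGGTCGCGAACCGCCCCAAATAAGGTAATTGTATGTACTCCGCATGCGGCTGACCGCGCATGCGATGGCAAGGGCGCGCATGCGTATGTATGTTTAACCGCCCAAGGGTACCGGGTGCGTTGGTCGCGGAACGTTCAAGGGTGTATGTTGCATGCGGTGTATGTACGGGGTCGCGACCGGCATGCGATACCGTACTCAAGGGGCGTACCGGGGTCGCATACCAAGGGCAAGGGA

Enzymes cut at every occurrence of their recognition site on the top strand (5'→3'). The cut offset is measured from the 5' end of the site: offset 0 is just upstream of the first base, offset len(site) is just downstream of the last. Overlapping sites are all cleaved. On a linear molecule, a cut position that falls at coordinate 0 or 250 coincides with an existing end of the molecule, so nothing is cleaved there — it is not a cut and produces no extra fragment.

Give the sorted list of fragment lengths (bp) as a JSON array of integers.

Per-enzyme occurrences:
  AzqVI TGTATGT/4: at [45, 102, 157, 173] ⇒ [49, 106, 161, 177]
  ZebIX ACCG/4: at [10, 25, 68, 112, 125, 191, 204, 222] ⇒ [14, 29, 72, 116, 129, 195, 208, 226]
  KluIV CAAGGG/4: at [84, 118, 151, 212, 237, 243] ⇒ [88, 122, 155, 216, 241, 247]
  GruIV GCATGCG/1: at [1, 57, 73, 93, 165, 195] ⇒ [2, 58, 74, 94, 166, 196]
  YnoIII GGTCGC/4: at [17, 137, 184, 227] ⇒ [21, 141, 188, 231]

Pooled cuts: [2, 14, 21, 29, 49, 58, 72, 74, 88, 94, 106, 116, 122, 129, 141, 155, 161, 166, 177, 188, 195, 196, 208, 216, 226, 231, 241, 247]

Fragments:
  [0,2): 2 bp
  [2,14): 12 bp
  [14,21): 7 bp
  [21,29): 8 bp
  [29,49): 20 bp
  [49,58): 9 bp
  [58,72): 14 bp
  [72,74): 2 bp
  [74,88): 14 bp
  [88,94): 6 bp
  [94,106): 12 bp
  [106,116): 10 bp
  [116,122): 6 bp
  [122,129): 7 bp
  [129,141): 12 bp
  [141,155): 14 bp
  [155,161): 6 bp
  [161,166): 5 bp
  [166,177): 11 bp
  [177,188): 11 bp
  [188,195): 7 bp
  [195,196): 1 bp
  [196,208): 12 bp
  [208,216): 8 bp
  [216,226): 10 bp
  [226,231): 5 bp
  [231,241): 10 bp
  [241,247): 6 bp
  [247,250): 3 bp

[1,2,2,3,5,5,6,6,6,6,7,7,7,8,8,9,10,10,10,11,11,12,12,12,12,14,14,14,20]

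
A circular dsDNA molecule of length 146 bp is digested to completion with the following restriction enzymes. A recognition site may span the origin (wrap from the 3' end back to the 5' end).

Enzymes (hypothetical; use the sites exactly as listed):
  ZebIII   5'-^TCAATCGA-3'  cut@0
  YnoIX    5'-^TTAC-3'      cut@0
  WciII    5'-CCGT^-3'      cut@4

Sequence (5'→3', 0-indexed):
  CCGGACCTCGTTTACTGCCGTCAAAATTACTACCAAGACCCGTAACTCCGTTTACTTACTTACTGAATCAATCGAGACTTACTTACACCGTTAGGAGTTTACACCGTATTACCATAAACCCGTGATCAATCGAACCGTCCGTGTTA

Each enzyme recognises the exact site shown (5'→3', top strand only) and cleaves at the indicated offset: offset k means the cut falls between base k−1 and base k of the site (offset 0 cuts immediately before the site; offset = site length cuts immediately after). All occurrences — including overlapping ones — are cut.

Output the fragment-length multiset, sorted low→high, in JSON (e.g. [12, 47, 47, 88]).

[1,1,2,4,4,4,4,5,7,8,8,9,9,10,11,13,14,15,17]

Per-enzyme occurrences:
  ZebIII (TCAATCGA, off=0): starts [67, 125] → cuts [67, 125]
  YnoIX (TTAC, off=0): starts [11, 26, 51, 55, 59, 78, 82, 98, 108, 143] → cuts [11, 26, 51, 55, 59, 78, 82, 98, 108, 143]
  WciII (CCGT, off=4): starts [17, 39, 47, 87, 103, 119, 134, 138] → cuts [21, 43, 51, 91, 107, 123, 138, 142]

All cut coordinates (distinct, sorted): [11, 21, 26, 43, 51, 55, 59, 67, 78, 82, 91, 98, 107, 108, 123, 125, 138, 142, 143]

Fragments:
  11→21: 10 bp
  21→26: 5 bp
  26→43: 17 bp
  43→51: 8 bp
  51→55: 4 bp
  55→59: 4 bp
  59→67: 8 bp
  67→78: 11 bp
  78→82: 4 bp
  82→91: 9 bp
  91→98: 7 bp
  98→107: 9 bp
  107→108: 1 bp
  108→123: 15 bp
  123→125: 2 bp
  125→138: 13 bp
  138→142: 4 bp
  142→143: 1 bp
  143→11 (wrap): 146-143+11 = 14 bp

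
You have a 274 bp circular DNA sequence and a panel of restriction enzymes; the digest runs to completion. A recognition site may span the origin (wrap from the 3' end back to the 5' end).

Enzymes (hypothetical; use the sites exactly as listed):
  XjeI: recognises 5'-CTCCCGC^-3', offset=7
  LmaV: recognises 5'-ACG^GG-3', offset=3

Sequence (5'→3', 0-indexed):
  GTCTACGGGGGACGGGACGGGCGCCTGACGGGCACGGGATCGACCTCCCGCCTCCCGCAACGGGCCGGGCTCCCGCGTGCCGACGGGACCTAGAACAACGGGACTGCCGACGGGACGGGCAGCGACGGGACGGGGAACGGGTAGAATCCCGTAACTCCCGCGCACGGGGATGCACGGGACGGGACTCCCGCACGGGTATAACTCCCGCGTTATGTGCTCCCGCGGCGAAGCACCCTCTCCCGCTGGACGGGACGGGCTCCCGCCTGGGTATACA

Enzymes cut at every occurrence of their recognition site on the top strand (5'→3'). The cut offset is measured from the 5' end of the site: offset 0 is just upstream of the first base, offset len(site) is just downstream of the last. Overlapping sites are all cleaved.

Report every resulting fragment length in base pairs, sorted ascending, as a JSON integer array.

[3,4,5,5,5,5,5,5,6,6,7,7,7,9,9,10,10,10,11,12,14,14,15,15,15,18,20,22]

Site scan:
  XjeI CTCCCGC/7: at [44, 51, 69, 154, 184, 201, 216, 236, 256] ⇒ [51, 58, 76, 161, 191, 208, 223, 243, 263]
  LmaV ACGGG/3: at [4, 11, 16, 27, 33, 59, 82, 97, 109, 114, 124, 129, 136, 163, 173, 178, 191, 246, 251] ⇒ [7, 14, 19, 30, 36, 62, 85, 100, 112, 117, 127, 132, 139, 166, 176, 181, 194, 249, 254]

Pooled cuts: [7, 14, 19, 30, 36, 51, 58, 62, 76, 85, 100, 112, 117, 127, 132, 139, 161, 166, 176, 181, 191, 194, 208, 223, 243, 249, 254, 263]

Fragment lengths:
  7→14: 7 bp
  14→19: 5 bp
  19→30: 11 bp
  30→36: 6 bp
  36→51: 15 bp
  51→58: 7 bp
  58→62: 4 bp
  62→76: 14 bp
  76→85: 9 bp
  85→100: 15 bp
  100→112: 12 bp
  112→117: 5 bp
  117→127: 10 bp
  127→132: 5 bp
  132→139: 7 bp
  139→161: 22 bp
  161→166: 5 bp
  166→176: 10 bp
  176→181: 5 bp
  181→191: 10 bp
  191→194: 3 bp
  194→208: 14 bp
  208→223: 15 bp
  223→243: 20 bp
  243→249: 6 bp
  249→254: 5 bp
  254→263: 9 bp
  263→7 (wrap): 274-263+7 = 18 bp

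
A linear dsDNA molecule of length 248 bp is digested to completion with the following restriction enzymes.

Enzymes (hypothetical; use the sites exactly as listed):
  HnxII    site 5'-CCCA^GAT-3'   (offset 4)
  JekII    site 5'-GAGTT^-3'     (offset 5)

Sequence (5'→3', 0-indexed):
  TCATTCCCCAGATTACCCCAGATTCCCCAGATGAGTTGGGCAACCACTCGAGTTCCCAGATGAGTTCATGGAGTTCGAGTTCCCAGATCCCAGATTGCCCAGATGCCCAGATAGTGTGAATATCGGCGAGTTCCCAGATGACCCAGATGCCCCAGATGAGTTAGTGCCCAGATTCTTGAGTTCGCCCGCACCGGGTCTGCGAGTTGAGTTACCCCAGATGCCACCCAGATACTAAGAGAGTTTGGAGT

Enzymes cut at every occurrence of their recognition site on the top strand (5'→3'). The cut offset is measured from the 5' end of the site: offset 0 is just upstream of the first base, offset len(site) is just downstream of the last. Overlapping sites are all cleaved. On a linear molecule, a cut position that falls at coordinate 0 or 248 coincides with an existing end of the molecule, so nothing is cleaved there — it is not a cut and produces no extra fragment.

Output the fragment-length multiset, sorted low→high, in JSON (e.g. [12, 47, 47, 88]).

Site scan:
  HnxII CCCAGAT/4: at [6, 16, 25, 54, 81, 88, 97, 105, 132, 141, 150, 166, 212, 223] ⇒ [10, 20, 29, 58, 85, 92, 101, 109, 136, 145, 154, 170, 216, 227]
  JekII GAGTT/5: at [32, 49, 61, 70, 76, 127, 157, 177, 200, 205, 237] ⇒ [37, 54, 66, 75, 81, 132, 162, 182, 205, 210, 242]

All cut coordinates (distinct, sorted): [10, 20, 29, 37, 54, 58, 66, 75, 81, 85, 92, 101, 109, 132, 136, 145, 154, 162, 170, 182, 205, 210, 216, 227, 242]

Fragments:
  [0,10): 10 bp
  [10,20): 10 bp
  [20,29): 9 bp
  [29,37): 8 bp
  [37,54): 17 bp
  [54,58): 4 bp
  [58,66): 8 bp
  [66,75): 9 bp
  [75,81): 6 bp
  [81,85): 4 bp
  [85,92): 7 bp
  [92,101): 9 bp
  [101,109): 8 bp
  [109,132): 23 bp
  [132,136): 4 bp
  [136,145): 9 bp
  [145,154): 9 bp
  [154,162): 8 bp
  [162,170): 8 bp
  [170,182): 12 bp
  [182,205): 23 bp
  [205,210): 5 bp
  [210,216): 6 bp
  [216,227): 11 bp
  [227,242): 15 bp
  [242,248): 6 bp

[4,4,4,5,6,6,6,7,8,8,8,8,8,9,9,9,9,9,10,10,11,12,15,17,23,23]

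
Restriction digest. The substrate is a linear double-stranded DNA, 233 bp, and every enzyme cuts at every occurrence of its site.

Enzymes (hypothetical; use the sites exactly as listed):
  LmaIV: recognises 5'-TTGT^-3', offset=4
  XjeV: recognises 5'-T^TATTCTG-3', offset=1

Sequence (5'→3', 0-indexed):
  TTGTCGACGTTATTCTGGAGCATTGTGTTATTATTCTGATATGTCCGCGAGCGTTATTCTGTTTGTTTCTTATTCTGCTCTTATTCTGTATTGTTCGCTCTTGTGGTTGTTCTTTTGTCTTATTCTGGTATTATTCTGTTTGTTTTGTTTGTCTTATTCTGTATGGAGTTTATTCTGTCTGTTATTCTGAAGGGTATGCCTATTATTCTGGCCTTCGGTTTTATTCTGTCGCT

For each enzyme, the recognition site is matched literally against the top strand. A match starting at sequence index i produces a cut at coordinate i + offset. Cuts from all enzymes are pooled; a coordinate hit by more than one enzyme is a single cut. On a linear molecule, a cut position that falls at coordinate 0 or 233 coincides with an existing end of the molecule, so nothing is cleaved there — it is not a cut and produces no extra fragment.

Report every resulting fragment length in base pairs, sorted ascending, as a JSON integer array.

Site scan:
  LmaIV (TTGT, off=4): starts [0, 22, 62, 90, 100, 106, 114, 139, 144, 148] → cuts [4, 26, 66, 94, 104, 110, 118, 143, 148, 152]
  XjeV (TTATTCTG, off=1): starts [9, 30, 53, 69, 80, 119, 130, 153, 169, 181, 202, 220] → cuts [10, 31, 54, 70, 81, 120, 131, 154, 170, 182, 203, 221]

Pooled cuts: [4, 10, 26, 31, 54, 66, 70, 81, 94, 104, 110, 118, 120, 131, 143, 148, 152, 154, 170, 182, 203, 221]

Fragment lengths:
  [0,4): 4 bp
  [4,10): 6 bp
  [10,26): 16 bp
  [26,31): 5 bp
  [31,54): 23 bp
  [54,66): 12 bp
  [66,70): 4 bp
  [70,81): 11 bp
  [81,94): 13 bp
  [94,104): 10 bp
  [104,110): 6 bp
  [110,118): 8 bp
  [118,120): 2 bp
  [120,131): 11 bp
  [131,143): 12 bp
  [143,148): 5 bp
  [148,152): 4 bp
  [152,154): 2 bp
  [154,170): 16 bp
  [170,182): 12 bp
  [182,203): 21 bp
  [203,221): 18 bp
  [221,233): 12 bp

[2,2,4,4,4,5,5,6,6,8,10,11,11,12,12,12,12,13,16,16,18,21,23]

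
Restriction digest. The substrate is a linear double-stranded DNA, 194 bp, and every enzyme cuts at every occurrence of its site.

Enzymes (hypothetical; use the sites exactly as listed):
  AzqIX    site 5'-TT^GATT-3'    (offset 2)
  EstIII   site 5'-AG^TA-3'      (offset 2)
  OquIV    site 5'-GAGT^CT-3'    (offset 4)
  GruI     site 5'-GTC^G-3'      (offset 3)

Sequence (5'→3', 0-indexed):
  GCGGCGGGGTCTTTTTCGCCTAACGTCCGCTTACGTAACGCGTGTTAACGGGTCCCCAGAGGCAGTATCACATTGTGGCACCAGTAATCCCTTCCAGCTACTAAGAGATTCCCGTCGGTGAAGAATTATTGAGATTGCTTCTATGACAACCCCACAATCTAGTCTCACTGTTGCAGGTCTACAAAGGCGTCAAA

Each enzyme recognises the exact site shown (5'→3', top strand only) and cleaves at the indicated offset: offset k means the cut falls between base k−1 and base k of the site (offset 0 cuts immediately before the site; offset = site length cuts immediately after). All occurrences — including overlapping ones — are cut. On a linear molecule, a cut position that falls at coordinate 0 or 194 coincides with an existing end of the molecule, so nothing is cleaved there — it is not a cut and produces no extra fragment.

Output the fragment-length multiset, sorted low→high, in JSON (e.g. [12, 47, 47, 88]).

Site scan:
  AzqIX (TTGATT, off=2): no sites
  EstIII (AGTA, off=2): starts [63, 82] → cuts [65, 84]
  OquIV (GAGTCT, off=4): no sites
  GruI (GTCG, off=3): starts [113] → cuts [116]

Pooled cuts: [65, 84, 116]

Fragment lengths:
  [0,65): 65 bp
  [65,84): 19 bp
  [84,116): 32 bp
  [116,194): 78 bp

[19,32,65,78]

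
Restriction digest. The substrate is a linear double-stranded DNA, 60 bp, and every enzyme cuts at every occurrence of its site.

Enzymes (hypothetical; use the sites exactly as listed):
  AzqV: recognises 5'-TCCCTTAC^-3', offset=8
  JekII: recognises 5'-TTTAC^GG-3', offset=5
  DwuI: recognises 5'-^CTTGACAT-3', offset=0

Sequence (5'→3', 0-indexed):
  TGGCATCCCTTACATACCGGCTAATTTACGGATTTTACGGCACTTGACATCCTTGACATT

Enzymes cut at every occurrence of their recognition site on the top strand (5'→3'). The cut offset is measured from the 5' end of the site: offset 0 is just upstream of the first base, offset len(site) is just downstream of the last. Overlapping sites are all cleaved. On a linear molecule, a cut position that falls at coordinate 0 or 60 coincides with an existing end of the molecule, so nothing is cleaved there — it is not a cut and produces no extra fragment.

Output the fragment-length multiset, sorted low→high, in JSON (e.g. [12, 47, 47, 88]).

[4,9,9,9,13,16]

Site scan:
  AzqV (TCCCTTAC, off=8): starts [5] → cuts [13]
  JekII (TTTACGG, off=5): starts [24, 33] → cuts [29, 38]
  DwuI (CTTGACAT, off=0): starts [42, 51] → cuts [42, 51]

Pooled cuts: [13, 29, 38, 42, 51]

Fragments:
  [0,13): 13 bp
  [13,29): 16 bp
  [29,38): 9 bp
  [38,42): 4 bp
  [42,51): 9 bp
  [51,60): 9 bp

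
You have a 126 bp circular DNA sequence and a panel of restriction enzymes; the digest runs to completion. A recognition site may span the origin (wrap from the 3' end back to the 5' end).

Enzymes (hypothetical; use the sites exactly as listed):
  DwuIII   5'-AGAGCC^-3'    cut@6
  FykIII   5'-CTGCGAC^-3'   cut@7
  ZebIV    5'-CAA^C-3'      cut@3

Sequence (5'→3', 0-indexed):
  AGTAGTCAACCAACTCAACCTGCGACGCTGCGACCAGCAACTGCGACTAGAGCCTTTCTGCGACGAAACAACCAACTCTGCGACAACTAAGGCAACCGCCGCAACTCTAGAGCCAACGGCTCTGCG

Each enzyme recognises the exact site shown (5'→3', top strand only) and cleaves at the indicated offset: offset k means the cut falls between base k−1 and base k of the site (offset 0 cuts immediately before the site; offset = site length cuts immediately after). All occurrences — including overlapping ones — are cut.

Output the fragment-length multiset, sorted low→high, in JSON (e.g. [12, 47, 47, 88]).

Site scan:
  DwuIII (AGAGCC, off=6): starts [48, 108] → cuts [54, 114]
  FykIII (CTGCGAC, off=7): starts [19, 27, 40, 57, 77] → cuts [26, 34, 47, 64, 84]
  ZebIV (CAAC, off=3): starts [6, 10, 15, 37, 68, 72, 83, 92, 101, 113] → cuts [9, 13, 18, 40, 71, 75, 86, 95, 104, 116]

All cut coordinates (distinct, sorted): [9, 13, 18, 26, 34, 40, 47, 54, 64, 71, 75, 84, 86, 95, 104, 114, 116]

Fragment lengths:
  9→13: 4 bp
  13→18: 5 bp
  18→26: 8 bp
  26→34: 8 bp
  34→40: 6 bp
  40→47: 7 bp
  47→54: 7 bp
  54→64: 10 bp
  64→71: 7 bp
  71→75: 4 bp
  75→84: 9 bp
  84→86: 2 bp
  86→95: 9 bp
  95→104: 9 bp
  104→114: 10 bp
  114→116: 2 bp
  116→9 (wrap): 126-116+9 = 19 bp

[2,2,4,4,5,6,7,7,7,8,8,9,9,9,10,10,19]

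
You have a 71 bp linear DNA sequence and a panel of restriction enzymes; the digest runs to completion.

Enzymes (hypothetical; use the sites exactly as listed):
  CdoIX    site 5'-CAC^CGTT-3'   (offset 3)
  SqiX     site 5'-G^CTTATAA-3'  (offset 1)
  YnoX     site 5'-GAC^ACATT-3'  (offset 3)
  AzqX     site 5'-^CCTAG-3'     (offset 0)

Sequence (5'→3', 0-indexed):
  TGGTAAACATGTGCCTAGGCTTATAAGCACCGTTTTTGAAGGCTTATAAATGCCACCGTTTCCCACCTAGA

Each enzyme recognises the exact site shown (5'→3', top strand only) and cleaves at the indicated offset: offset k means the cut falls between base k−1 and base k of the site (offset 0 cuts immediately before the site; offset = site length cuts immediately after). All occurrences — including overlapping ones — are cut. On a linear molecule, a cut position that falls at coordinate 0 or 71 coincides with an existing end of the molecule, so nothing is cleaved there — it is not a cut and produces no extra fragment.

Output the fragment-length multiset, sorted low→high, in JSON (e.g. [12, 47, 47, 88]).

[6,6,9,11,12,13,14]

Scan for sites:
  CdoIX (CACCGTT, off=3): starts [27, 53] → cuts [30, 56]
  SqiX (GCTTATAA, off=1): starts [18, 41] → cuts [19, 42]
  YnoX (GACACATT, off=3): no sites
  AzqX (CCTAG, off=0): starts [13, 65] → cuts [13, 65]

All cut coordinates (distinct, sorted): [13, 19, 30, 42, 56, 65]

Fragments:
  [0,13): 13 bp
  [13,19): 6 bp
  [19,30): 11 bp
  [30,42): 12 bp
  [42,56): 14 bp
  [56,65): 9 bp
  [65,71): 6 bp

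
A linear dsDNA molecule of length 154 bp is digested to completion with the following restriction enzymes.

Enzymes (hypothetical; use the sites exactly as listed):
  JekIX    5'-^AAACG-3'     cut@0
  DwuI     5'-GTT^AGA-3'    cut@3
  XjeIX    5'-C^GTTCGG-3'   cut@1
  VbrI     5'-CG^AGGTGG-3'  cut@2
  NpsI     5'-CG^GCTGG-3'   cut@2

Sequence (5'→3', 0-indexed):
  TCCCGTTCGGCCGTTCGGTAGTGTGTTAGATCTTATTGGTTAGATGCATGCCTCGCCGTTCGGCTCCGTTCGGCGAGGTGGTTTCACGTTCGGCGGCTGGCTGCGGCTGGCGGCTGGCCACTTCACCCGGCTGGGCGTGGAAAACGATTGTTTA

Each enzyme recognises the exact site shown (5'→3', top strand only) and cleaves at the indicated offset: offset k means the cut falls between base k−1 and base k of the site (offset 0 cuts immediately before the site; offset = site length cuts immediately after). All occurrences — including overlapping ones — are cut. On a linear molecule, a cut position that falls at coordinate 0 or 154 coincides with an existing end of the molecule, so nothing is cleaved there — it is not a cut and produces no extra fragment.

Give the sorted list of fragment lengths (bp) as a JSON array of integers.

[4,7,8,8,8,10,10,12,12,13,14,15,16,17]

Per-enzyme occurrences:
  JekIX (AAACG, off=0): starts [141] → cuts [141]
  DwuI (GTTAGA, off=3): starts [24, 38] → cuts [27, 41]
  XjeIX (CGTTCGG, off=1): starts [3, 11, 56, 66, 86] → cuts [4, 12, 57, 67, 87]
  VbrI (CGAGGTGG, off=2): starts [73] → cuts [75]
  NpsI (CGGCTGG, off=2): starts [93, 103, 110, 127] → cuts [95, 105, 112, 129]

Pooled cuts: [4, 12, 27, 41, 57, 67, 75, 87, 95, 105, 112, 129, 141]

Fragment lengths:
  [0,4): 4 bp
  [4,12): 8 bp
  [12,27): 15 bp
  [27,41): 14 bp
  [41,57): 16 bp
  [57,67): 10 bp
  [67,75): 8 bp
  [75,87): 12 bp
  [87,95): 8 bp
  [95,105): 10 bp
  [105,112): 7 bp
  [112,129): 17 bp
  [129,141): 12 bp
  [141,154): 13 bp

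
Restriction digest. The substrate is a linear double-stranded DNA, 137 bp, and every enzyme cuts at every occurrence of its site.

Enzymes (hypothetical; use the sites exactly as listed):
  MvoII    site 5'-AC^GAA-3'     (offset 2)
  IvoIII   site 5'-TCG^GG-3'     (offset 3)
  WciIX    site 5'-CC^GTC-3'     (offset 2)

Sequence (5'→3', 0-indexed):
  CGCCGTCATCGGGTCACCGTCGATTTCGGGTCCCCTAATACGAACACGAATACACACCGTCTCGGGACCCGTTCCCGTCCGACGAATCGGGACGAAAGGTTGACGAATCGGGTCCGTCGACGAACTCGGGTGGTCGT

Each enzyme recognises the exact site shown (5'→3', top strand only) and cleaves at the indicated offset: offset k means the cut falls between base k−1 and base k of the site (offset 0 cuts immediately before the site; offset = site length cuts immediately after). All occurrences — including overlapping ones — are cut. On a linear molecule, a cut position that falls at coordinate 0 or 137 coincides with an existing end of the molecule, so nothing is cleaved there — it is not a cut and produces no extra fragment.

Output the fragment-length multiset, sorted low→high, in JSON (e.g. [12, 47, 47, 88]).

Scan for sites:
  MvoII ACGAA/2: at [39, 45, 81, 91, 102, 119] ⇒ [41, 47, 83, 93, 104, 121]
  IvoIII TCGGG/3: at [8, 25, 61, 86, 107, 125] ⇒ [11, 28, 64, 89, 110, 128]
  WciIX CCGTC/2: at [2, 16, 56, 74, 113] ⇒ [4, 18, 58, 76, 115]

All cut coordinates (distinct, sorted): [4, 11, 18, 28, 41, 47, 58, 64, 76, 83, 89, 93, 104, 110, 115, 121, 128]

Fragment lengths:
  [0,4): 4 bp
  [4,11): 7 bp
  [11,18): 7 bp
  [18,28): 10 bp
  [28,41): 13 bp
  [41,47): 6 bp
  [47,58): 11 bp
  [58,64): 6 bp
  [64,76): 12 bp
  [76,83): 7 bp
  [83,89): 6 bp
  [89,93): 4 bp
  [93,104): 11 bp
  [104,110): 6 bp
  [110,115): 5 bp
  [115,121): 6 bp
  [121,128): 7 bp
  [128,137): 9 bp

[4,4,5,6,6,6,6,6,7,7,7,7,9,10,11,11,12,13]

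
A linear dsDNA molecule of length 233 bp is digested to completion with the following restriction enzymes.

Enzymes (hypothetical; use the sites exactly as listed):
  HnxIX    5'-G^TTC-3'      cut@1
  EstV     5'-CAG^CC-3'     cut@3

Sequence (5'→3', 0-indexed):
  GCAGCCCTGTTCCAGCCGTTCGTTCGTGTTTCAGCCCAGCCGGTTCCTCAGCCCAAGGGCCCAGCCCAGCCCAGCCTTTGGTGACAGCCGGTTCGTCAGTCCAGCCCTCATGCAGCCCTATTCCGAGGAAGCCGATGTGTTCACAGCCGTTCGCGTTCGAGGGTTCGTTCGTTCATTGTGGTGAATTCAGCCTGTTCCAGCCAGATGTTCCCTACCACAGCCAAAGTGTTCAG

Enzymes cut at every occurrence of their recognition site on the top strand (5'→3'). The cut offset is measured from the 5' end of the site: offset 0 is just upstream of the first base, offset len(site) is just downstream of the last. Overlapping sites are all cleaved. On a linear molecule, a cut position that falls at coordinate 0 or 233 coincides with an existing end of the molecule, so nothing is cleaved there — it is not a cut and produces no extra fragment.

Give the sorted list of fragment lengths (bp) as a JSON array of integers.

Per-enzyme occurrences:
  HnxIX GTTC/1: at [8, 17, 21, 42, 90, 138, 148, 154, 162, 166, 170, 193, 206, 227] ⇒ [9, 18, 22, 43, 91, 139, 149, 155, 163, 167, 171, 194, 207, 228]
  EstV CAGCC/3: at [1, 12, 31, 36, 48, 61, 66, 71, 84, 101, 112, 143, 187, 197, 217] ⇒ [4, 15, 34, 39, 51, 64, 69, 74, 87, 104, 115, 146, 190, 200, 220]

All cut coordinates (distinct, sorted): [4, 9, 15, 18, 22, 34, 39, 43, 51, 64, 69, 74, 87, 91, 104, 115, 139, 146, 149, 155, 163, 167, 171, 190, 194, 200, 207, 220, 228]

Fragments:
  [0,4): 4 bp
  [4,9): 5 bp
  [9,15): 6 bp
  [15,18): 3 bp
  [18,22): 4 bp
  [22,34): 12 bp
  [34,39): 5 bp
  [39,43): 4 bp
  [43,51): 8 bp
  [51,64): 13 bp
  [64,69): 5 bp
  [69,74): 5 bp
  [74,87): 13 bp
  [87,91): 4 bp
  [91,104): 13 bp
  [104,115): 11 bp
  [115,139): 24 bp
  [139,146): 7 bp
  [146,149): 3 bp
  [149,155): 6 bp
  [155,163): 8 bp
  [163,167): 4 bp
  [167,171): 4 bp
  [171,190): 19 bp
  [190,194): 4 bp
  [194,200): 6 bp
  [200,207): 7 bp
  [207,220): 13 bp
  [220,228): 8 bp
  [228,233): 5 bp

[3,3,4,4,4,4,4,4,4,5,5,5,5,5,6,6,6,7,7,8,8,8,11,12,13,13,13,13,19,24]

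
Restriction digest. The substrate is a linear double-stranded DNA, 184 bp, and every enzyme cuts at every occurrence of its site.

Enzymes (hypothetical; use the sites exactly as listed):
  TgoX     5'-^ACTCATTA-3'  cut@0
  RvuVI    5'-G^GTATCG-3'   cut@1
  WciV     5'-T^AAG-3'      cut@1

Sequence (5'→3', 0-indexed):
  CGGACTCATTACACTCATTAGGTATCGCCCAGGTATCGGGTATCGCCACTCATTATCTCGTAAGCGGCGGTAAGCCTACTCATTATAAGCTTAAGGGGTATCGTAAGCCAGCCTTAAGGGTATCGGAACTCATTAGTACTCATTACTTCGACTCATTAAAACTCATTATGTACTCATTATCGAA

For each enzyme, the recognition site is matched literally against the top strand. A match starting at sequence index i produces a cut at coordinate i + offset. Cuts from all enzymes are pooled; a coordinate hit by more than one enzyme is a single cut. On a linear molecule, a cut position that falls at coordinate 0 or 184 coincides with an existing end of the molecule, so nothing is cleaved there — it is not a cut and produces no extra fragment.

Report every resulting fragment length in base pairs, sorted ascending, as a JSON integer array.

Scan for sites:
  TgoX ACTCATTA/0: at [3, 12, 47, 77, 127, 137, 150, 160, 171] ⇒ [3, 12, 47, 77, 127, 137, 150, 160, 171]
  RvuVI GGTATCG/1: at [20, 31, 38, 96, 118] ⇒ [21, 32, 39, 97, 119]
  WciV TAAG/1: at [60, 70, 85, 91, 103, 114] ⇒ [61, 71, 86, 92, 104, 115]

Pooled cuts: [3, 12, 21, 32, 39, 47, 61, 71, 77, 86, 92, 97, 104, 115, 119, 127, 137, 150, 160, 171]

Fragment lengths:
  [0,3): 3 bp
  [3,12): 9 bp
  [12,21): 9 bp
  [21,32): 11 bp
  [32,39): 7 bp
  [39,47): 8 bp
  [47,61): 14 bp
  [61,71): 10 bp
  [71,77): 6 bp
  [77,86): 9 bp
  [86,92): 6 bp
  [92,97): 5 bp
  [97,104): 7 bp
  [104,115): 11 bp
  [115,119): 4 bp
  [119,127): 8 bp
  [127,137): 10 bp
  [137,150): 13 bp
  [150,160): 10 bp
  [160,171): 11 bp
  [171,184): 13 bp

[3,4,5,6,6,7,7,8,8,9,9,9,10,10,10,11,11,11,13,13,14]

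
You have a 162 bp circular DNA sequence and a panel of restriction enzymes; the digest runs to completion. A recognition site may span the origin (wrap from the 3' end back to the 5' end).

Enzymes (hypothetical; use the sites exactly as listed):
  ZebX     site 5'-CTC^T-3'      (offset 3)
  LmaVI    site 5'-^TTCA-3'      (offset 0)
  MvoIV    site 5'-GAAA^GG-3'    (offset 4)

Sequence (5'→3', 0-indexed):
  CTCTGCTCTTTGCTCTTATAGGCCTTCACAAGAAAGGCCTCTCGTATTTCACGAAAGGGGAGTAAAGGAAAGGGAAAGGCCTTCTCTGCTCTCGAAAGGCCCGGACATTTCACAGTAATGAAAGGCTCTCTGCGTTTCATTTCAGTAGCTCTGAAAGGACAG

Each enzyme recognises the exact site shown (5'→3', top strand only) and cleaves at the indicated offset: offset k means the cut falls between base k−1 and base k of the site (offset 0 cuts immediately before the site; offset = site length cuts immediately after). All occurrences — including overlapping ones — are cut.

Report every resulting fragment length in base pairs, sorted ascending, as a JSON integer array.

Site scan:
  ZebX CTCT/3: at [0, 5, 12, 38, 83, 88, 125, 127, 148] ⇒ [3, 8, 15, 41, 86, 91, 128, 130, 151]
  LmaVI TTCA/0: at [24, 47, 108, 135, 140] ⇒ [24, 47, 108, 135, 140]
  MvoIV GAAAGG/4: at [31, 52, 67, 73, 93, 119, 152] ⇒ [35, 56, 71, 77, 97, 123, 156]

All cut coordinates (distinct, sorted): [3, 8, 15, 24, 35, 41, 47, 56, 71, 77, 86, 91, 97, 108, 123, 128, 130, 135, 140, 151, 156]

Fragments:
  3→8: 5 bp
  8→15: 7 bp
  15→24: 9 bp
  24→35: 11 bp
  35→41: 6 bp
  41→47: 6 bp
  47→56: 9 bp
  56→71: 15 bp
  71→77: 6 bp
  77→86: 9 bp
  86→91: 5 bp
  91→97: 6 bp
  97→108: 11 bp
  108→123: 15 bp
  123→128: 5 bp
  128→130: 2 bp
  130→135: 5 bp
  135→140: 5 bp
  140→151: 11 bp
  151→156: 5 bp
  156→3 (wrap): 162-156+3 = 9 bp

[2,5,5,5,5,5,5,6,6,6,6,7,9,9,9,9,11,11,11,15,15]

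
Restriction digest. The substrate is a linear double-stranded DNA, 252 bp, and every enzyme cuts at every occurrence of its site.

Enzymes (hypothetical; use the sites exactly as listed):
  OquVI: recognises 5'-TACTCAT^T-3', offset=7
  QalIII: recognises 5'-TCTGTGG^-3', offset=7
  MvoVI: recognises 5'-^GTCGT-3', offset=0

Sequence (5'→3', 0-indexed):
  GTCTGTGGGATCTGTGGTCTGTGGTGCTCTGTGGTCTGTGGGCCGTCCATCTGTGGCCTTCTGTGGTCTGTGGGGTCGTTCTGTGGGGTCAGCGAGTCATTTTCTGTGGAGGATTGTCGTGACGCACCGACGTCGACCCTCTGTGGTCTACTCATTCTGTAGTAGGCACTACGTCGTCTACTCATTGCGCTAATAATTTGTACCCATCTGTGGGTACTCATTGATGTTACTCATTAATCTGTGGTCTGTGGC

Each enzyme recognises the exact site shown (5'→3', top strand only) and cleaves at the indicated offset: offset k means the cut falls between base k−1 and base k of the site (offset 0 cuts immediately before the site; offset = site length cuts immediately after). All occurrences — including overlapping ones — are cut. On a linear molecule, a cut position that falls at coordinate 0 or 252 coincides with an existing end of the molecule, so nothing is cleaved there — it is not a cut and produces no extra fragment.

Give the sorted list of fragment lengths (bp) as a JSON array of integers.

Site scan:
  OquVI TACTCATT/7: at [148, 178, 214, 227] ⇒ [155, 185, 221, 234]
  QalIII TCTGTGG/7: at [1, 10, 17, 27, 34, 49, 59, 66, 79, 102, 139, 206, 237, 244] ⇒ [8, 17, 24, 34, 41, 56, 66, 73, 86, 109, 146, 213, 244, 251]
  MvoVI GTCGT/0: at [74, 115, 172] ⇒ [74, 115, 172]

Pooled cuts: [8, 17, 24, 34, 41, 56, 66, 73, 74, 86, 109, 115, 146, 155, 172, 185, 213, 221, 234, 244, 251]

Fragment lengths:
  [0,8): 8 bp
  [8,17): 9 bp
  [17,24): 7 bp
  [24,34): 10 bp
  [34,41): 7 bp
  [41,56): 15 bp
  [56,66): 10 bp
  [66,73): 7 bp
  [73,74): 1 bp
  [74,86): 12 bp
  [86,109): 23 bp
  [109,115): 6 bp
  [115,146): 31 bp
  [146,155): 9 bp
  [155,172): 17 bp
  [172,185): 13 bp
  [185,213): 28 bp
  [213,221): 8 bp
  [221,234): 13 bp
  [234,244): 10 bp
  [244,251): 7 bp
  [251,252): 1 bp

[1,1,6,7,7,7,7,8,8,9,9,10,10,10,12,13,13,15,17,23,28,31]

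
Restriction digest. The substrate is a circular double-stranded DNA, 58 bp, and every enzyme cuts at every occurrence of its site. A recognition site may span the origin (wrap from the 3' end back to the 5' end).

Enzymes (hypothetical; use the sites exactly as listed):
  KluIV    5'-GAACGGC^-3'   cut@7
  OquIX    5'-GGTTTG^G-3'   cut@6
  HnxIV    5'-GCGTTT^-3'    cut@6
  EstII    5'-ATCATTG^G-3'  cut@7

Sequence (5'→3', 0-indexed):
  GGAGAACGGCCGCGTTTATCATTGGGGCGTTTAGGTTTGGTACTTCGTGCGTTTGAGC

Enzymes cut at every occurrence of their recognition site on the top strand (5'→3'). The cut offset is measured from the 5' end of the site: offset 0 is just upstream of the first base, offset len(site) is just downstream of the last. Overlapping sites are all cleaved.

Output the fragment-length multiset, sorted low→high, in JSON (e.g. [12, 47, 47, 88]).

[7,7,7,8,14,15]

Scan for sites:
  KluIV GAACGGC/7: at [3] ⇒ [10]
  OquIX GGTTTGG/6: at [33] ⇒ [39]
  HnxIV GCGTTT/6: at [11, 26, 48] ⇒ [17, 32, 54]
  EstII ATCATTGG/7: at [17] ⇒ [24]

Pooled cuts: [10, 17, 24, 32, 39, 54]

Fragments:
  10→17: 7 bp
  17→24: 7 bp
  24→32: 8 bp
  32→39: 7 bp
  39→54: 15 bp
  54→10 (wrap): 58-54+10 = 14 bp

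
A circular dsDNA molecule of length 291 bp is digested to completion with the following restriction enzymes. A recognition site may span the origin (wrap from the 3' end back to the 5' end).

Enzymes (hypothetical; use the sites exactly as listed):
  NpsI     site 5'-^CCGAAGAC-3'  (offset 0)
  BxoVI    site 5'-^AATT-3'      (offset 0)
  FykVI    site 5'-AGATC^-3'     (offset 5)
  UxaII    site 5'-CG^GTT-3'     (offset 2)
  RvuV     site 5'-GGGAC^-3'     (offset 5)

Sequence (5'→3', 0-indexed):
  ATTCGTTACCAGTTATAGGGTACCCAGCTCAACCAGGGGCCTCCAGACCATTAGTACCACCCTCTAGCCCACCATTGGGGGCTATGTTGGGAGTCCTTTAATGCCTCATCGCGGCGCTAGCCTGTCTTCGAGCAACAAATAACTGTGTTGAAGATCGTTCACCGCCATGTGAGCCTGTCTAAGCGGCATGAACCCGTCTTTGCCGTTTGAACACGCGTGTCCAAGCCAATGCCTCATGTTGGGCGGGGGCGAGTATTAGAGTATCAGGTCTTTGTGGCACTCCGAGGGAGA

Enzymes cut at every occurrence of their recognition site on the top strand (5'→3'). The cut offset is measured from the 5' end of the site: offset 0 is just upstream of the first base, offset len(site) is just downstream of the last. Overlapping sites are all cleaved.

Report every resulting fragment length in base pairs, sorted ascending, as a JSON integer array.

[134,157]

Per-enzyme occurrences:
  NpsI (CCGAAGAC, off=0): no sites
  BxoVI (AATT, off=0): starts [290] → cuts [290]
  FykVI (AGATC, off=5): starts [151] → cuts [156]
  UxaII (CGGTT, off=2): no sites
  RvuV (GGGAC, off=5): no sites

Pooled cuts: [156, 290]

Fragment lengths:
  156→290: 134 bp
  290→156 (wrap): 291-290+156 = 157 bp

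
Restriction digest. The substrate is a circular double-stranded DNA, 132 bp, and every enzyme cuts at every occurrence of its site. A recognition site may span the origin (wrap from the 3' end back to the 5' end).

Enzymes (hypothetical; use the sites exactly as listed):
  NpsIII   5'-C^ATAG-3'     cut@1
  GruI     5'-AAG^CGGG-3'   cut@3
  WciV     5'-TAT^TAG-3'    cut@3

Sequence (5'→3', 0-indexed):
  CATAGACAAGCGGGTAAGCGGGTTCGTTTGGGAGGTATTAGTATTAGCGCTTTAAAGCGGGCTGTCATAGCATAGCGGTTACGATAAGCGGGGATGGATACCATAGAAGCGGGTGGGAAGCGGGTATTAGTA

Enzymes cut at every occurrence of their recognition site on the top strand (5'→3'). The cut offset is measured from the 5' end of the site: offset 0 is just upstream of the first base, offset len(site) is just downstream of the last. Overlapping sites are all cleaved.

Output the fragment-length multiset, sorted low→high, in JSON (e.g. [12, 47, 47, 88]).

[5,6,6,7,7,8,9,9,11,13,14,17,20]

Scan for sites:
  NpsIII CATAG/1: at [0, 65, 70, 101] ⇒ [1, 66, 71, 102]
  GruI AAGCGGG/3: at [7, 15, 54, 85, 106, 117] ⇒ [10, 18, 57, 88, 109, 120]
  WciV TATTAG/3: at [35, 41, 124] ⇒ [38, 44, 127]

All cut coordinates (distinct, sorted): [1, 10, 18, 38, 44, 57, 66, 71, 88, 102, 109, 120, 127]

Fragments:
  1→10: 9 bp
  10→18: 8 bp
  18→38: 20 bp
  38→44: 6 bp
  44→57: 13 bp
  57→66: 9 bp
  66→71: 5 bp
  71→88: 17 bp
  88→102: 14 bp
  102→109: 7 bp
  109→120: 11 bp
  120→127: 7 bp
  127→1 (wrap): 132-127+1 = 6 bp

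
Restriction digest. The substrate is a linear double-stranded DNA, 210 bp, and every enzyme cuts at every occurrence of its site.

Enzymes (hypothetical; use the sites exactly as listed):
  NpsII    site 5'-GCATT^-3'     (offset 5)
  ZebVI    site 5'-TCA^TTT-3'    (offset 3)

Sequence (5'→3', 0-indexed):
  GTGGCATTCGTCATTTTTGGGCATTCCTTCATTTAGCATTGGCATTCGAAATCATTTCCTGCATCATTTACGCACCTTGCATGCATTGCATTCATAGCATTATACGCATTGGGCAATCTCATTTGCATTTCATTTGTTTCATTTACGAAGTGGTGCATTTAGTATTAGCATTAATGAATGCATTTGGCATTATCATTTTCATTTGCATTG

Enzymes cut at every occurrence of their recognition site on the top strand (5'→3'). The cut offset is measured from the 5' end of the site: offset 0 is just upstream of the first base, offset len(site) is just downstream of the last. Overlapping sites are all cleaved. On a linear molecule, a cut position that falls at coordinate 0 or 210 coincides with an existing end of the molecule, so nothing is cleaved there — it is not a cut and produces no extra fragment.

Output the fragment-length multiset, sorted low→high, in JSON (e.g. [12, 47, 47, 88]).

Site scan:
  NpsII GCATT/5: at [3, 20, 35, 41, 82, 87, 96, 105, 124, 154, 167, 179, 186, 204] ⇒ [8, 25, 40, 46, 87, 92, 101, 110, 129, 159, 172, 184, 191, 209]
  ZebVI TCATTT/3: at [10, 28, 51, 63, 118, 129, 138, 192, 198] ⇒ [13, 31, 54, 66, 121, 132, 141, 195, 201]

Pooled cuts: [8, 13, 25, 31, 40, 46, 54, 66, 87, 92, 101, 110, 121, 129, 132, 141, 159, 172, 184, 191, 195, 201, 209]

Fragment lengths:
  [0,8): 8 bp
  [8,13): 5 bp
  [13,25): 12 bp
  [25,31): 6 bp
  [31,40): 9 bp
  [40,46): 6 bp
  [46,54): 8 bp
  [54,66): 12 bp
  [66,87): 21 bp
  [87,92): 5 bp
  [92,101): 9 bp
  [101,110): 9 bp
  [110,121): 11 bp
  [121,129): 8 bp
  [129,132): 3 bp
  [132,141): 9 bp
  [141,159): 18 bp
  [159,172): 13 bp
  [172,184): 12 bp
  [184,191): 7 bp
  [191,195): 4 bp
  [195,201): 6 bp
  [201,209): 8 bp
  [209,210): 1 bp

[1,3,4,5,5,6,6,6,7,8,8,8,8,9,9,9,9,11,12,12,12,13,18,21]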